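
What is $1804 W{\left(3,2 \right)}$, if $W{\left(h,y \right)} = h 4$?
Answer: $21648$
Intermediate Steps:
$W{\left(h,y \right)} = 4 h$
$1804 W{\left(3,2 \right)} = 1804 \cdot 4 \cdot 3 = 1804 \cdot 12 = 21648$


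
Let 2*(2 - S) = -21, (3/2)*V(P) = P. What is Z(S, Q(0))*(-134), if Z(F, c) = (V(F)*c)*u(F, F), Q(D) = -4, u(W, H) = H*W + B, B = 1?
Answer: 2107150/3 ≈ 7.0238e+5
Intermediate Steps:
V(P) = 2*P/3
u(W, H) = 1 + H*W (u(W, H) = H*W + 1 = 1 + H*W)
S = 25/2 (S = 2 - 1/2*(-21) = 2 + 21/2 = 25/2 ≈ 12.500)
Z(F, c) = 2*F*c*(1 + F**2)/3 (Z(F, c) = ((2*F/3)*c)*(1 + F*F) = (2*F*c/3)*(1 + F**2) = 2*F*c*(1 + F**2)/3)
Z(S, Q(0))*(-134) = ((2/3)*(25/2)*(-4)*(1 + (25/2)**2))*(-134) = ((2/3)*(25/2)*(-4)*(1 + 625/4))*(-134) = ((2/3)*(25/2)*(-4)*(629/4))*(-134) = -15725/3*(-134) = 2107150/3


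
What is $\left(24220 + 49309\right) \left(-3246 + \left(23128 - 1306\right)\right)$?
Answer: $1365874704$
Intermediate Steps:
$\left(24220 + 49309\right) \left(-3246 + \left(23128 - 1306\right)\right) = 73529 \left(-3246 + \left(23128 - 1306\right)\right) = 73529 \left(-3246 + 21822\right) = 73529 \cdot 18576 = 1365874704$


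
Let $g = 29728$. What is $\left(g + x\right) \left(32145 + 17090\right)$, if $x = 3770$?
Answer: $1649274030$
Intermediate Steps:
$\left(g + x\right) \left(32145 + 17090\right) = \left(29728 + 3770\right) \left(32145 + 17090\right) = 33498 \cdot 49235 = 1649274030$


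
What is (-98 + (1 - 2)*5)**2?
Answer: 10609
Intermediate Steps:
(-98 + (1 - 2)*5)**2 = (-98 - 1*5)**2 = (-98 - 5)**2 = (-103)**2 = 10609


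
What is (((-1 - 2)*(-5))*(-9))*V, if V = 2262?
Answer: -305370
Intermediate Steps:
(((-1 - 2)*(-5))*(-9))*V = (((-1 - 2)*(-5))*(-9))*2262 = (-3*(-5)*(-9))*2262 = (15*(-9))*2262 = -135*2262 = -305370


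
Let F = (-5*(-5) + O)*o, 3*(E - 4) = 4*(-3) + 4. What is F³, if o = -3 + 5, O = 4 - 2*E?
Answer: 3944312/27 ≈ 1.4609e+5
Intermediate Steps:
E = 4/3 (E = 4 + (4*(-3) + 4)/3 = 4 + (-12 + 4)/3 = 4 + (⅓)*(-8) = 4 - 8/3 = 4/3 ≈ 1.3333)
O = 4/3 (O = 4 - 2*4/3 = 4 - 8/3 = 4/3 ≈ 1.3333)
o = 2
F = 158/3 (F = (-5*(-5) + 4/3)*2 = (25 + 4/3)*2 = (79/3)*2 = 158/3 ≈ 52.667)
F³ = (158/3)³ = 3944312/27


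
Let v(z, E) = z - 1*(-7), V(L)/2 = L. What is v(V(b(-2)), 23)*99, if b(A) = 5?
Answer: 1683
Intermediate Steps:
V(L) = 2*L
v(z, E) = 7 + z (v(z, E) = z + 7 = 7 + z)
v(V(b(-2)), 23)*99 = (7 + 2*5)*99 = (7 + 10)*99 = 17*99 = 1683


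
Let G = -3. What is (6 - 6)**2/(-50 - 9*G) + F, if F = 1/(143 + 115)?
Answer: 1/258 ≈ 0.0038760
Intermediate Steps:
F = 1/258 ≈ 0.0038760
(6 - 6)**2/(-50 - 9*G) + F = (6 - 6)**2/(-50 - 9*(-3)) + 1/258 = 0**2/(-50 + 27) + 1/258 = 0/(-23) + 1/258 = -1/23*0 + 1/258 = 0 + 1/258 = 1/258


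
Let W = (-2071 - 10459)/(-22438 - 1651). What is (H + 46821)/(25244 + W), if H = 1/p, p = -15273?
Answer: 8612987406374/4643872076079 ≈ 1.8547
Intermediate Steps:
W = 12530/24089 (W = -12530/(-24089) = -12530*(-1/24089) = 12530/24089 ≈ 0.52015)
H = -1/15273 (H = 1/(-15273) = -1/15273 ≈ -6.5475e-5)
(H + 46821)/(25244 + W) = (-1/15273 + 46821)/(25244 + 12530/24089) = 715097132/(15273*(608115246/24089)) = (715097132/15273)*(24089/608115246) = 8612987406374/4643872076079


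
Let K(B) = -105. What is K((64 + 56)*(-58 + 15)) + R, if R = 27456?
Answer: 27351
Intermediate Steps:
K((64 + 56)*(-58 + 15)) + R = -105 + 27456 = 27351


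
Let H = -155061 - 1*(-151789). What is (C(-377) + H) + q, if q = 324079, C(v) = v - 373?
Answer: 320057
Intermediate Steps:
C(v) = -373 + v
H = -3272 (H = -155061 + 151789 = -3272)
(C(-377) + H) + q = ((-373 - 377) - 3272) + 324079 = (-750 - 3272) + 324079 = -4022 + 324079 = 320057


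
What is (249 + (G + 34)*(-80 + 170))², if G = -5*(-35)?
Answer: 363245481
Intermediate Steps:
G = 175
(249 + (G + 34)*(-80 + 170))² = (249 + (175 + 34)*(-80 + 170))² = (249 + 209*90)² = (249 + 18810)² = 19059² = 363245481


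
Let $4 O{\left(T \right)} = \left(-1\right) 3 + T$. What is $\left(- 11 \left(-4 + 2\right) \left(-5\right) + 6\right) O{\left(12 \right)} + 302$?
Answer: $68$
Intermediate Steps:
$O{\left(T \right)} = - \frac{3}{4} + \frac{T}{4}$ ($O{\left(T \right)} = \frac{\left(-1\right) 3 + T}{4} = \frac{-3 + T}{4} = - \frac{3}{4} + \frac{T}{4}$)
$\left(- 11 \left(-4 + 2\right) \left(-5\right) + 6\right) O{\left(12 \right)} + 302 = \left(- 11 \left(-4 + 2\right) \left(-5\right) + 6\right) \left(- \frac{3}{4} + \frac{1}{4} \cdot 12\right) + 302 = \left(- 11 \left(\left(-2\right) \left(-5\right)\right) + 6\right) \left(- \frac{3}{4} + 3\right) + 302 = \left(\left(-11\right) 10 + 6\right) \frac{9}{4} + 302 = \left(-110 + 6\right) \frac{9}{4} + 302 = \left(-104\right) \frac{9}{4} + 302 = -234 + 302 = 68$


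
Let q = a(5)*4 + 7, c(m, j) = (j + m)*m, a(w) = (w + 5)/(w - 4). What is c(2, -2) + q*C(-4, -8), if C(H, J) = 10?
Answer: 470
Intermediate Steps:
a(w) = (5 + w)/(-4 + w)
c(m, j) = m*(j + m)
q = 47 (q = ((5 + 5)/(-4 + 5))*4 + 7 = (10/1)*4 + 7 = (1*10)*4 + 7 = 10*4 + 7 = 40 + 7 = 47)
c(2, -2) + q*C(-4, -8) = 2*(-2 + 2) + 47*10 = 2*0 + 470 = 0 + 470 = 470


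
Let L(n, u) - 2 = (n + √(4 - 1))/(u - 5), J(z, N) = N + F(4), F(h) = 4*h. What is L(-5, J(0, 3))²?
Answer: (23 + √3)²/196 ≈ 3.1208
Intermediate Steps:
J(z, N) = 16 + N (J(z, N) = N + 4*4 = N + 16 = 16 + N)
L(n, u) = 2 + (n + √3)/(-5 + u) (L(n, u) = 2 + (n + √(4 - 1))/(u - 5) = 2 + (n + √3)/(-5 + u))
L(-5, J(0, 3))² = ((-10 - 5 + √3 + 2*(16 + 3))/(-5 + (16 + 3)))² = ((-10 - 5 + √3 + 2*19)/(-5 + 19))² = ((-10 - 5 + √3 + 38)/14)² = ((23 + √3)/14)² = (23/14 + √3/14)²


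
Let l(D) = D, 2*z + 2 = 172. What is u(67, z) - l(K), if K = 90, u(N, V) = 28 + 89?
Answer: 27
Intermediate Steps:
z = 85 (z = -1 + (½)*172 = -1 + 86 = 85)
u(N, V) = 117
u(67, z) - l(K) = 117 - 1*90 = 117 - 90 = 27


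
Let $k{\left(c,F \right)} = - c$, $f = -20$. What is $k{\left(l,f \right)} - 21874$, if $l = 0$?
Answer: $-21874$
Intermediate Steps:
$k{\left(l,f \right)} - 21874 = \left(-1\right) 0 - 21874 = 0 - 21874 = -21874$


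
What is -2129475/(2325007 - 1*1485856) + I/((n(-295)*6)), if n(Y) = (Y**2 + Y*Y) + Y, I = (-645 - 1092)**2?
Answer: 34646534641/97204454670 ≈ 0.35643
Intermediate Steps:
I = 3017169 (I = (-1737)**2 = 3017169)
n(Y) = Y + 2*Y**2 (n(Y) = (Y**2 + Y**2) + Y = 2*Y**2 + Y = Y + 2*Y**2)
-2129475/(2325007 - 1*1485856) + I/((n(-295)*6)) = -2129475/(2325007 - 1*1485856) + 3017169/((-295*(1 + 2*(-295))*6)) = -2129475/(2325007 - 1485856) + 3017169/((-295*(1 - 590)*6)) = -2129475/839151 + 3017169/((-295*(-589)*6)) = -2129475*1/839151 + 3017169/((173755*6)) = -709825/279717 + 3017169/1042530 = -709825/279717 + 3017169*(1/1042530) = -709825/279717 + 1005723/347510 = 34646534641/97204454670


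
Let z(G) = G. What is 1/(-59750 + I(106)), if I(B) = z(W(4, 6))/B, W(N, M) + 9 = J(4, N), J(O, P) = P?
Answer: -106/6333505 ≈ -1.6736e-5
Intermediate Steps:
W(N, M) = -9 + N
I(B) = -5/B (I(B) = (-9 + 4)/B = -5/B)
1/(-59750 + I(106)) = 1/(-59750 - 5/106) = 1/(-6333505/106) = -106/6333505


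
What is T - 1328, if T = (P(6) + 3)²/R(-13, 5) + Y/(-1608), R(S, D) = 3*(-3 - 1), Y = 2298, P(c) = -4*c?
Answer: -91534/67 ≈ -1366.2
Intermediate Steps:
R(S, D) = -12 (R(S, D) = 3*(-4) = -12)
T = -2558/67 (T = (-4*6 + 3)²/(-12) + 2298/(-1608) = (-24 + 3)²*(-1/12) + 2298*(-1/1608) = (-21)²*(-1/12) - 383/268 = 441*(-1/12) - 383/268 = -147/4 - 383/268 = -2558/67 ≈ -38.179)
T - 1328 = -2558/67 - 1328 = -91534/67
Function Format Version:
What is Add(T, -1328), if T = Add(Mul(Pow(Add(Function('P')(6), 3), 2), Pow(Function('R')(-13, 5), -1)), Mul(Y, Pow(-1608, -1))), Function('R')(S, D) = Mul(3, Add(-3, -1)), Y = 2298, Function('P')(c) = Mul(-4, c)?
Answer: Rational(-91534, 67) ≈ -1366.2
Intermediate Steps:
Function('R')(S, D) = -12 (Function('R')(S, D) = Mul(3, -4) = -12)
T = Rational(-2558, 67) (T = Add(Mul(Pow(Add(Mul(-4, 6), 3), 2), Pow(-12, -1)), Mul(2298, Pow(-1608, -1))) = Add(Mul(Pow(Add(-24, 3), 2), Rational(-1, 12)), Mul(2298, Rational(-1, 1608))) = Add(Mul(Pow(-21, 2), Rational(-1, 12)), Rational(-383, 268)) = Add(Mul(441, Rational(-1, 12)), Rational(-383, 268)) = Add(Rational(-147, 4), Rational(-383, 268)) = Rational(-2558, 67) ≈ -38.179)
Add(T, -1328) = Add(Rational(-2558, 67), -1328) = Rational(-91534, 67)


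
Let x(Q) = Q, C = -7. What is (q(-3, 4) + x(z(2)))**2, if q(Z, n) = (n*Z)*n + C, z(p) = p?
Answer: 2809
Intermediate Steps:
q(Z, n) = -7 + Z*n**2 (q(Z, n) = (n*Z)*n - 7 = (Z*n)*n - 7 = Z*n**2 - 7 = -7 + Z*n**2)
(q(-3, 4) + x(z(2)))**2 = ((-7 - 3*4**2) + 2)**2 = ((-7 - 3*16) + 2)**2 = ((-7 - 48) + 2)**2 = (-55 + 2)**2 = (-53)**2 = 2809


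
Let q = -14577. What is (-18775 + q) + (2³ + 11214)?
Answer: -22130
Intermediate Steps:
(-18775 + q) + (2³ + 11214) = (-18775 - 14577) + (2³ + 11214) = -33352 + (8 + 11214) = -33352 + 11222 = -22130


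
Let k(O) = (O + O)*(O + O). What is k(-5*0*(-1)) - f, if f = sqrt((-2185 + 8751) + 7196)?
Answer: -sqrt(13762) ≈ -117.31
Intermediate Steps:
k(O) = 4*O**2 (k(O) = (2*O)*(2*O) = 4*O**2)
f = sqrt(13762) (f = sqrt(6566 + 7196) = sqrt(13762) ≈ 117.31)
k(-5*0*(-1)) - f = 4*(-5*0*(-1))**2 - sqrt(13762) = 4*(0*(-1))**2 - sqrt(13762) = 4*0**2 - sqrt(13762) = 4*0 - sqrt(13762) = 0 - sqrt(13762) = -sqrt(13762)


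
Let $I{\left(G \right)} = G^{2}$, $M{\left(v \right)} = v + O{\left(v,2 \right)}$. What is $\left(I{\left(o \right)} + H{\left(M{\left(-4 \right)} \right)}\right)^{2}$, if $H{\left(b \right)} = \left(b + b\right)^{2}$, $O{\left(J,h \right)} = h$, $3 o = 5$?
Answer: $\frac{28561}{81} \approx 352.6$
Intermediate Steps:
$o = \frac{5}{3}$ ($o = \frac{1}{3} \cdot 5 = \frac{5}{3} \approx 1.6667$)
$M{\left(v \right)} = 2 + v$ ($M{\left(v \right)} = v + 2 = 2 + v$)
$H{\left(b \right)} = 4 b^{2}$ ($H{\left(b \right)} = \left(2 b\right)^{2} = 4 b^{2}$)
$\left(I{\left(o \right)} + H{\left(M{\left(-4 \right)} \right)}\right)^{2} = \left(\left(\frac{5}{3}\right)^{2} + 4 \left(2 - 4\right)^{2}\right)^{2} = \left(\frac{25}{9} + 4 \left(-2\right)^{2}\right)^{2} = \left(\frac{25}{9} + 4 \cdot 4\right)^{2} = \left(\frac{25}{9} + 16\right)^{2} = \left(\frac{169}{9}\right)^{2} = \frac{28561}{81}$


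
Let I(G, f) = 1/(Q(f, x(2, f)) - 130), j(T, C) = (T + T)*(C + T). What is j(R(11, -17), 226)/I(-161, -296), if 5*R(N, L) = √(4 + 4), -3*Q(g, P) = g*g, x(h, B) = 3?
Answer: -1408096/75 - 79557424*√2/15 ≈ -7.5195e+6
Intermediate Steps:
Q(g, P) = -g²/3 (Q(g, P) = -g*g/3 = -g²/3)
R(N, L) = 2*√2/5 (R(N, L) = √(4 + 4)/5 = √8/5 = (2*√2)/5 = 2*√2/5)
j(T, C) = 2*T*(C + T) (j(T, C) = (2*T)*(C + T) = 2*T*(C + T))
I(G, f) = 1/(-130 - f²/3) (I(G, f) = 1/(-f²/3 - 130) = 1/(-130 - f²/3))
j(R(11, -17), 226)/I(-161, -296) = (2*(2*√2/5)*(226 + 2*√2/5))/((-3/(390 + (-296)²))) = (4*√2*(226 + 2*√2/5)/5)/((-3/(390 + 87616))) = (4*√2*(226 + 2*√2/5)/5)/((-3/88006)) = (4*√2*(226 + 2*√2/5)/5)/((-3*1/88006)) = (4*√2*(226 + 2*√2/5)/5)/(-3/88006) = (4*√2*(226 + 2*√2/5)/5)*(-88006/3) = -352024*√2*(226 + 2*√2/5)/15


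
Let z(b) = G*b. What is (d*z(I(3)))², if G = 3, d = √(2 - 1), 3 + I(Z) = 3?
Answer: 0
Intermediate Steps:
I(Z) = 0 (I(Z) = -3 + 3 = 0)
d = 1 (d = √1 = 1)
z(b) = 3*b
(d*z(I(3)))² = (1*(3*0))² = (1*0)² = 0² = 0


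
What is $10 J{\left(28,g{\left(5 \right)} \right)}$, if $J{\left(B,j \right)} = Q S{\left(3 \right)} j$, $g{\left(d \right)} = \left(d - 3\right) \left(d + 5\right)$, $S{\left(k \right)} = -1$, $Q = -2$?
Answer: $400$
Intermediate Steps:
$g{\left(d \right)} = \left(-3 + d\right) \left(5 + d\right)$
$J{\left(B,j \right)} = 2 j$ ($J{\left(B,j \right)} = \left(-2\right) \left(-1\right) j = 2 j$)
$10 J{\left(28,g{\left(5 \right)} \right)} = 10 \cdot 2 \left(-15 + 5^{2} + 2 \cdot 5\right) = 10 \cdot 2 \left(-15 + 25 + 10\right) = 10 \cdot 2 \cdot 20 = 10 \cdot 40 = 400$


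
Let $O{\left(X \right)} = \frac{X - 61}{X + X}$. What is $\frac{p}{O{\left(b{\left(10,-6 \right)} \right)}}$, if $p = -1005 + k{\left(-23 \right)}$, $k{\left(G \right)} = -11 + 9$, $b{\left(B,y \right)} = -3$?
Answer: $- \frac{3021}{32} \approx -94.406$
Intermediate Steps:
$k{\left(G \right)} = -2$
$O{\left(X \right)} = \frac{-61 + X}{2 X}$
$p = -1007$ ($p = -1005 - 2 = -1007$)
$\frac{p}{O{\left(b{\left(10,-6 \right)} \right)}} = - \frac{1007}{\frac{1}{2} \frac{1}{-3} \left(-61 - 3\right)} = - \frac{1007}{\frac{1}{2} \left(- \frac{1}{3}\right) \left(-64\right)} = - \frac{1007}{\frac{32}{3}} = \left(-1007\right) \frac{3}{32} = - \frac{3021}{32}$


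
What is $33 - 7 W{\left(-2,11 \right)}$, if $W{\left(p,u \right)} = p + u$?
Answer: $-30$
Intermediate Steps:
$33 - 7 W{\left(-2,11 \right)} = 33 - 7 \left(-2 + 11\right) = 33 - 63 = -30$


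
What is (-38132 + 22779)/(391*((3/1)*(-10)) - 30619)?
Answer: 15353/42349 ≈ 0.36253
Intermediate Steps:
(-38132 + 22779)/(391*((3/1)*(-10)) - 30619) = -15353/(391*((3*1)*(-10)) - 30619) = -15353/(391*(3*(-10)) - 30619) = -15353/(391*(-30) - 30619) = -15353/(-11730 - 30619) = -15353/(-42349) = -15353*(-1/42349) = 15353/42349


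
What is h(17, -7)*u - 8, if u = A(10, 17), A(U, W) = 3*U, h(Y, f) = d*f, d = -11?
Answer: 2302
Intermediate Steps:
h(Y, f) = -11*f
u = 30 (u = 3*10 = 30)
h(17, -7)*u - 8 = -11*(-7)*30 - 8 = 77*30 - 8 = 2310 - 8 = 2302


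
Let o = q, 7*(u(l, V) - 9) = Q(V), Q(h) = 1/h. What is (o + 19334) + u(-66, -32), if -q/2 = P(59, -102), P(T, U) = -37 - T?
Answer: 4375839/224 ≈ 19535.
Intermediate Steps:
Q(h) = 1/h
u(l, V) = 9 + 1/(7*V)
q = 192 (q = -2*(-37 - 1*59) = -2*(-37 - 59) = -2*(-96) = 192)
o = 192
(o + 19334) + u(-66, -32) = (192 + 19334) + (9 + (⅐)/(-32)) = 19526 + (9 + (⅐)*(-1/32)) = 19526 + (9 - 1/224) = 19526 + 2015/224 = 4375839/224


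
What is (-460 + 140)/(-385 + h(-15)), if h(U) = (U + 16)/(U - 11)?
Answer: 8320/10011 ≈ 0.83109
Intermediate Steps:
h(U) = (16 + U)/(-11 + U)
(-460 + 140)/(-385 + h(-15)) = (-460 + 140)/(-385 + (16 - 15)/(-11 - 15)) = -320/(-385 + 1/(-26)) = -320/(-385 - 1/26*1) = -320/(-385 - 1/26) = -320/(-10011/26) = -320*(-26/10011) = 8320/10011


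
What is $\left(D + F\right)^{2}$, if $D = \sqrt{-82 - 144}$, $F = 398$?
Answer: $\left(398 + i \sqrt{226}\right)^{2} \approx 1.5818 \cdot 10^{5} + 11967.0 i$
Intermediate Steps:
$D = i \sqrt{226}$ ($D = \sqrt{-226} = i \sqrt{226} \approx 15.033 i$)
$\left(D + F\right)^{2} = \left(i \sqrt{226} + 398\right)^{2} = \left(398 + i \sqrt{226}\right)^{2}$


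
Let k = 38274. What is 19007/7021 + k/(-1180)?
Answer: -2087233/70210 ≈ -29.728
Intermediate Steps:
19007/7021 + k/(-1180) = 19007/7021 + 38274/(-1180) = 19007*(1/7021) + 38274*(-1/1180) = 19007/7021 - 19137/590 = -2087233/70210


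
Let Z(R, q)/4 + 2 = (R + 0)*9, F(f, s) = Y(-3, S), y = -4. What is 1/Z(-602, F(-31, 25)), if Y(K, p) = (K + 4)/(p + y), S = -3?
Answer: -1/21680 ≈ -4.6125e-5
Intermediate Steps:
Y(K, p) = (4 + K)/(-4 + p) (Y(K, p) = (K + 4)/(p - 4) = (4 + K)/(-4 + p))
F(f, s) = -⅐ (F(f, s) = (4 - 3)/(-4 - 3) = 1/(-7) = -⅐*1 = -⅐)
Z(R, q) = -8 + 36*R (Z(R, q) = -8 + 4*((R + 0)*9) = -8 + 4*(R*9) = -8 + 4*(9*R) = -8 + 36*R)
1/Z(-602, F(-31, 25)) = 1/(-8 + 36*(-602)) = 1/(-8 - 21672) = 1/(-21680) = -1/21680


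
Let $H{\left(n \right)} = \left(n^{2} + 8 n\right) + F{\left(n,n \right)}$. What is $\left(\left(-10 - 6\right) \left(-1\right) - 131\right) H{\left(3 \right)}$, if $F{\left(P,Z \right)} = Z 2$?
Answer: $-4485$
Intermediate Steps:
$F{\left(P,Z \right)} = 2 Z$
$H{\left(n \right)} = n^{2} + 10 n$ ($H{\left(n \right)} = \left(n^{2} + 8 n\right) + 2 n = n^{2} + 10 n$)
$\left(\left(-10 - 6\right) \left(-1\right) - 131\right) H{\left(3 \right)} = \left(\left(-10 - 6\right) \left(-1\right) - 131\right) 3 \left(10 + 3\right) = \left(\left(-16\right) \left(-1\right) - 131\right) 3 \cdot 13 = \left(16 - 131\right) 39 = \left(-115\right) 39 = -4485$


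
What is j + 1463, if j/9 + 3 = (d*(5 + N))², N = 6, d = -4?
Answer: 18860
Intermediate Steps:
j = 17397 (j = -27 + 9*(-4*(5 + 6))² = -27 + 9*(-4*11)² = -27 + 9*(-44)² = -27 + 9*1936 = -27 + 17424 = 17397)
j + 1463 = 17397 + 1463 = 18860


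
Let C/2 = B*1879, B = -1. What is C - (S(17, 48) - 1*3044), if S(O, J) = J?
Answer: -762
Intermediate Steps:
C = -3758 (C = 2*(-1*1879) = 2*(-1879) = -3758)
C - (S(17, 48) - 1*3044) = -3758 - (48 - 1*3044) = -3758 - (48 - 3044) = -3758 - 1*(-2996) = -3758 + 2996 = -762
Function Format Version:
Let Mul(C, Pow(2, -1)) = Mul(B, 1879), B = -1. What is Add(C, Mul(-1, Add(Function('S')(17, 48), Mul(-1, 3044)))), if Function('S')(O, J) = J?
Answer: -762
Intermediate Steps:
C = -3758 (C = Mul(2, Mul(-1, 1879)) = Mul(2, -1879) = -3758)
Add(C, Mul(-1, Add(Function('S')(17, 48), Mul(-1, 3044)))) = Add(-3758, Mul(-1, Add(48, Mul(-1, 3044)))) = Add(-3758, Mul(-1, Add(48, -3044))) = Add(-3758, Mul(-1, -2996)) = Add(-3758, 2996) = -762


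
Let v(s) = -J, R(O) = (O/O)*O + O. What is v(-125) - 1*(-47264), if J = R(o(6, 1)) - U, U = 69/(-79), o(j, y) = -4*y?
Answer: 3734419/79 ≈ 47271.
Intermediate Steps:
R(O) = 2*O (R(O) = 1*O + O = O + O = 2*O)
U = -69/79 (U = 69*(-1/79) = -69/79 ≈ -0.87342)
J = -563/79 (J = 2*(-4*1) - 1*(-69/79) = 2*(-4) + 69/79 = -8 + 69/79 = -563/79 ≈ -7.1266)
v(s) = 563/79 (v(s) = -1*(-563/79) = 563/79)
v(-125) - 1*(-47264) = 563/79 - 1*(-47264) = 563/79 + 47264 = 3734419/79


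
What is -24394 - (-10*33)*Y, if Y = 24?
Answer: -16474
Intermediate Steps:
-24394 - (-10*33)*Y = -24394 - (-10*33)*24 = -24394 - (-330)*24 = -24394 - 1*(-7920) = -24394 + 7920 = -16474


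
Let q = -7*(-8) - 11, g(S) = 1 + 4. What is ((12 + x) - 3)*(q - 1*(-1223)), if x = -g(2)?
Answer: 5072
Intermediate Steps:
g(S) = 5
x = -5 (x = -1*5 = -5)
q = 45 (q = 56 - 11 = 45)
((12 + x) - 3)*(q - 1*(-1223)) = ((12 - 5) - 3)*(45 - 1*(-1223)) = (7 - 3)*(45 + 1223) = 4*1268 = 5072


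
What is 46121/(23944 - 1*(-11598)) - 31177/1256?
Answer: -525082479/22320376 ≈ -23.525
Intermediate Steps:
46121/(23944 - 1*(-11598)) - 31177/1256 = 46121/(23944 + 11598) - 31177*1/1256 = 46121/35542 - 31177/1256 = -525082479/22320376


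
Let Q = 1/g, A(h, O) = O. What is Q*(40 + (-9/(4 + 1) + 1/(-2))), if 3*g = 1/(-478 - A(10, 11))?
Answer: -553059/10 ≈ -55306.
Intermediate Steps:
g = -1/1467 (g = 1/(3*(-478 - 1*11)) = 1/(3*(-478 - 11)) = (⅓)/(-489) = (⅓)*(-1/489) = -1/1467 ≈ -0.00068166)
Q = -1467 (Q = 1/(-1/1467) = -1467)
Q*(40 + (-9/(4 + 1) + 1/(-2))) = -1467*(40 + (-9/(4 + 1) + 1/(-2))) = -1467*(40 + (-9/5 + 1*(-½))) = -1467*(40 + (-9*⅕ - ½)) = -1467*(40 + (-9/5 - ½)) = -1467*(40 - 23/10) = -1467*377/10 = -553059/10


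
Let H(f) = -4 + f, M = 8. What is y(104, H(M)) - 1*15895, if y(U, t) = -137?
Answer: -16032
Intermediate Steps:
y(104, H(M)) - 1*15895 = -137 - 1*15895 = -137 - 15895 = -16032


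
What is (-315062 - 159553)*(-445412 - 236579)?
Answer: 323683158465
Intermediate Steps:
(-315062 - 159553)*(-445412 - 236579) = -474615*(-681991) = 323683158465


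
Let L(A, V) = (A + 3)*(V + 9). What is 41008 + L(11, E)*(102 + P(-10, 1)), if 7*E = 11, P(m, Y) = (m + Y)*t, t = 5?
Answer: 49444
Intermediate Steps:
P(m, Y) = 5*Y + 5*m (P(m, Y) = (m + Y)*5 = (Y + m)*5 = 5*Y + 5*m)
E = 11/7 (E = (1/7)*11 = 11/7 ≈ 1.5714)
L(A, V) = (3 + A)*(9 + V)
41008 + L(11, E)*(102 + P(-10, 1)) = 41008 + (27 + 3*(11/7) + 9*11 + 11*(11/7))*(102 + (5*1 + 5*(-10))) = 41008 + (27 + 33/7 + 99 + 121/7)*(102 + (5 - 50)) = 41008 + 148*(102 - 45) = 41008 + 148*57 = 41008 + 8436 = 49444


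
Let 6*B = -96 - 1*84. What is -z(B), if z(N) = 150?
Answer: -150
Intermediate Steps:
B = -30 (B = (-96 - 1*84)/6 = (-96 - 84)/6 = (⅙)*(-180) = -30)
-z(B) = -1*150 = -150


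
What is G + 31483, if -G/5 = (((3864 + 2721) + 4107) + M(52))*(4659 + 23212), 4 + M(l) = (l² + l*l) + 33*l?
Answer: -2482159777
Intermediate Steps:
M(l) = -4 + 2*l² + 33*l (M(l) = -4 + ((l² + l*l) + 33*l) = -4 + ((l² + l²) + 33*l) = -4 + (2*l² + 33*l) = -4 + 2*l² + 33*l)
G = -2482191260 (G = -5*(((3864 + 2721) + 4107) + (-4 + 2*52² + 33*52))*(4659 + 23212) = -5*((6585 + 4107) + (-4 + 2*2704 + 1716))*27871 = -5*(10692 + (-4 + 5408 + 1716))*27871 = -5*(10692 + 7120)*27871 = -89060*27871 = -5*496438252 = -2482191260)
G + 31483 = -2482191260 + 31483 = -2482159777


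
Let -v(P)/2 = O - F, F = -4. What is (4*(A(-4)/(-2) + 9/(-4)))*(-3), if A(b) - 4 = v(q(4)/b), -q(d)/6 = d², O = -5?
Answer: 63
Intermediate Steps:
q(d) = -6*d²
v(P) = 2 (v(P) = -2*(-5 - 1*(-4)) = -2*(-5 + 4) = -2*(-1) = 2)
A(b) = 6 (A(b) = 4 + 2 = 6)
(4*(A(-4)/(-2) + 9/(-4)))*(-3) = (4*(6/(-2) + 9/(-4)))*(-3) = (4*(6*(-½) + 9*(-¼)))*(-3) = (4*(-3 - 9/4))*(-3) = (4*(-21/4))*(-3) = -21*(-3) = 63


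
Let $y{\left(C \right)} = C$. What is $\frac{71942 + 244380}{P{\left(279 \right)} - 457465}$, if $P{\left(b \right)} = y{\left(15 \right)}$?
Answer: $- \frac{158161}{228725} \approx -0.69149$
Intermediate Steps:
$P{\left(b \right)} = 15$
$\frac{71942 + 244380}{P{\left(279 \right)} - 457465} = \frac{71942 + 244380}{15 - 457465} = \frac{316322}{-457450} = 316322 \left(- \frac{1}{457450}\right) = - \frac{158161}{228725}$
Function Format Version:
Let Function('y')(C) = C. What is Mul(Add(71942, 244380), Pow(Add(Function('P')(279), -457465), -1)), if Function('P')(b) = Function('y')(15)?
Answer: Rational(-158161, 228725) ≈ -0.69149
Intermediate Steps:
Function('P')(b) = 15
Mul(Add(71942, 244380), Pow(Add(Function('P')(279), -457465), -1)) = Mul(Add(71942, 244380), Pow(Add(15, -457465), -1)) = Mul(316322, Pow(-457450, -1)) = Mul(316322, Rational(-1, 457450)) = Rational(-158161, 228725)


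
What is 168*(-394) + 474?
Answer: -65718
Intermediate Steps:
168*(-394) + 474 = -66192 + 474 = -65718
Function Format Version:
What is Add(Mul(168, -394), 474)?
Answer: -65718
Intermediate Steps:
Add(Mul(168, -394), 474) = Add(-66192, 474) = -65718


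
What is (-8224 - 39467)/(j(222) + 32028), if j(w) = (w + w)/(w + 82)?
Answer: -402724/270471 ≈ -1.4890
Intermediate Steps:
j(w) = 2*w/(82 + w) (j(w) = (2*w)/(82 + w) = 2*w/(82 + w))
(-8224 - 39467)/(j(222) + 32028) = (-8224 - 39467)/(2*222/(82 + 222) + 32028) = -47691/(2*222/304 + 32028) = -47691/(2*222*(1/304) + 32028) = -47691/(111/76 + 32028) = -47691/2434239/76 = -47691*76/2434239 = -402724/270471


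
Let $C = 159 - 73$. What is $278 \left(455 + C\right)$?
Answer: $150398$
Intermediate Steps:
$C = 86$ ($C = 159 - 73 = 86$)
$278 \left(455 + C\right) = 278 \left(455 + 86\right) = 278 \cdot 541 = 150398$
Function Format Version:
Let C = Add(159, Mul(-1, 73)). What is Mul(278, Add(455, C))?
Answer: 150398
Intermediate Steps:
C = 86 (C = Add(159, -73) = 86)
Mul(278, Add(455, C)) = Mul(278, Add(455, 86)) = Mul(278, 541) = 150398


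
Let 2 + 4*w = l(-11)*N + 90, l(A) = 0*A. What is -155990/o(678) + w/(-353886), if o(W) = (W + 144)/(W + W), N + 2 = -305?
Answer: -6237902518327/24241191 ≈ -2.5733e+5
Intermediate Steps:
N = -307 (N = -2 - 305 = -307)
l(A) = 0
o(W) = (144 + W)/(2*W) (o(W) = (144 + W)/((2*W)) = (144 + W)*(1/(2*W)) = (144 + W)/(2*W))
w = 22 (w = -½ + (0*(-307) + 90)/4 = -½ + (0 + 90)/4 = -½ + (¼)*90 = -½ + 45/2 = 22)
-155990/o(678) + w/(-353886) = -155990*1356/(144 + 678) + 22/(-353886) = -155990/((½)*(1/678)*822) + 22*(-1/353886) = -155990/137/226 - 11/176943 = -155990*226/137 - 11/176943 = -35253740/137 - 11/176943 = -6237902518327/24241191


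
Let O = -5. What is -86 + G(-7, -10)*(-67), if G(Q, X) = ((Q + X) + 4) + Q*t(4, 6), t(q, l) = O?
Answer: -1560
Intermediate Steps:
t(q, l) = -5
G(Q, X) = 4 + X - 4*Q (G(Q, X) = ((Q + X) + 4) + Q*(-5) = (4 + Q + X) - 5*Q = 4 + X - 4*Q)
-86 + G(-7, -10)*(-67) = -86 + (4 - 10 - 4*(-7))*(-67) = -86 + (4 - 10 + 28)*(-67) = -86 + 22*(-67) = -86 - 1474 = -1560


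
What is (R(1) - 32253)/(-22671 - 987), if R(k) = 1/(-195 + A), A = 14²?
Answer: 16126/11829 ≈ 1.3633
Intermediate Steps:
A = 196
R(k) = 1 (R(k) = 1/(-195 + 196) = 1/1 = 1)
(R(1) - 32253)/(-22671 - 987) = (1 - 32253)/(-22671 - 987) = -32252/(-23658) = -32252*(-1/23658) = 16126/11829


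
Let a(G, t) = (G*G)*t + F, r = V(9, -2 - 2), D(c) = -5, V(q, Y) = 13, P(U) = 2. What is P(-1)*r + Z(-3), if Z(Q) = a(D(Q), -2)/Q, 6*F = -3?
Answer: 257/6 ≈ 42.833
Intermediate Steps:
F = -½ (F = (⅙)*(-3) = -½ ≈ -0.50000)
r = 13
a(G, t) = -½ + t*G² (a(G, t) = (G*G)*t - ½ = G²*t - ½ = t*G² - ½ = -½ + t*G²)
Z(Q) = -101/(2*Q) (Z(Q) = (-½ - 2*(-5)²)/Q = (-½ - 2*25)/Q = (-½ - 50)/Q = -101/(2*Q))
P(-1)*r + Z(-3) = 2*13 - 101/2/(-3) = 26 - 101/2*(-⅓) = 26 + 101/6 = 257/6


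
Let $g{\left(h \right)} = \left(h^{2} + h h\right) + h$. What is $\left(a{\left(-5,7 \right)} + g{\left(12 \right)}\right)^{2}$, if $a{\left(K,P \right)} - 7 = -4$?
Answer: $91809$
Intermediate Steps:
$a{\left(K,P \right)} = 3$ ($a{\left(K,P \right)} = 7 - 4 = 3$)
$g{\left(h \right)} = h + 2 h^{2}$ ($g{\left(h \right)} = \left(h^{2} + h^{2}\right) + h = 2 h^{2} + h = h + 2 h^{2}$)
$\left(a{\left(-5,7 \right)} + g{\left(12 \right)}\right)^{2} = \left(3 + 12 \left(1 + 2 \cdot 12\right)\right)^{2} = \left(3 + 12 \left(1 + 24\right)\right)^{2} = \left(3 + 12 \cdot 25\right)^{2} = \left(3 + 300\right)^{2} = 303^{2} = 91809$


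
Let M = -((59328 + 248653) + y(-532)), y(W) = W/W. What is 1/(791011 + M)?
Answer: 1/483029 ≈ 2.0703e-6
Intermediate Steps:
y(W) = 1
M = -307982 (M = -((59328 + 248653) + 1) = -(307981 + 1) = -1*307982 = -307982)
1/(791011 + M) = 1/(791011 - 307982) = 1/483029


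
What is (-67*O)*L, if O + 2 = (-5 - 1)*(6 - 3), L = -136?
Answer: -182240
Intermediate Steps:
O = -20 (O = -2 + (-5 - 1)*(6 - 3) = -2 - 6*3 = -2 - 18 = -20)
(-67*O)*L = -67*(-20)*(-136) = 1340*(-136) = -182240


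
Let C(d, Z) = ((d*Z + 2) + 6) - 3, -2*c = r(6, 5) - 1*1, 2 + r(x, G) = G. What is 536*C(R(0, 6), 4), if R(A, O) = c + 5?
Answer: 11256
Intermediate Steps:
r(x, G) = -2 + G
c = -1 (c = -((-2 + 5) - 1*1)/2 = -(3 - 1)/2 = -1/2*2 = -1)
R(A, O) = 4 (R(A, O) = -1 + 5 = 4)
C(d, Z) = 5 + Z*d (C(d, Z) = ((Z*d + 2) + 6) - 3 = ((2 + Z*d) + 6) - 3 = (8 + Z*d) - 3 = 5 + Z*d)
536*C(R(0, 6), 4) = 536*(5 + 4*4) = 536*(5 + 16) = 536*21 = 11256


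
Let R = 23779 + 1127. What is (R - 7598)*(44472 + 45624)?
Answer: 1559381568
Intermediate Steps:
R = 24906
(R - 7598)*(44472 + 45624) = (24906 - 7598)*(44472 + 45624) = 17308*90096 = 1559381568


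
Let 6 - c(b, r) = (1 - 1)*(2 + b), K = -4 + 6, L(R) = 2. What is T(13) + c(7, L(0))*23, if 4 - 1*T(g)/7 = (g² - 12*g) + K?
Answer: 61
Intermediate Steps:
K = 2
c(b, r) = 6 (c(b, r) = 6 - (1 - 1)*(2 + b) = 6 - 0*(2 + b) = 6 - 1*0 = 6 + 0 = 6)
T(g) = 14 - 7*g² + 84*g (T(g) = 28 - 7*((g² - 12*g) + 2) = 28 - 7*(2 + g² - 12*g) = 28 + (-14 - 7*g² + 84*g) = 14 - 7*g² + 84*g)
T(13) + c(7, L(0))*23 = (14 - 7*13² + 84*13) + 6*23 = (14 - 7*169 + 1092) + 138 = (14 - 1183 + 1092) + 138 = -77 + 138 = 61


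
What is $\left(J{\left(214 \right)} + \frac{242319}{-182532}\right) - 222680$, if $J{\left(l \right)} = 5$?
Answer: $- \frac{1935502639}{8692} \approx -2.2268 \cdot 10^{5}$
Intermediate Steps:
$\left(J{\left(214 \right)} + \frac{242319}{-182532}\right) - 222680 = \left(5 + \frac{242319}{-182532}\right) - 222680 = \left(5 + 242319 \left(- \frac{1}{182532}\right)\right) - 222680 = \left(5 - \frac{11539}{8692}\right) - 222680 = \frac{31921}{8692} - 222680 = - \frac{1935502639}{8692}$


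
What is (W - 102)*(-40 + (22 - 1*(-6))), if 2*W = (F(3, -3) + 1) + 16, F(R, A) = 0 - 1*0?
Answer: 1122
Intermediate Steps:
F(R, A) = 0 (F(R, A) = 0 + 0 = 0)
W = 17/2 (W = ((0 + 1) + 16)/2 = (1 + 16)/2 = (½)*17 = 17/2 ≈ 8.5000)
(W - 102)*(-40 + (22 - 1*(-6))) = (17/2 - 102)*(-40 + (22 - 1*(-6))) = -187*(-40 + (22 + 6))/2 = -187*(-40 + 28)/2 = -187/2*(-12) = 1122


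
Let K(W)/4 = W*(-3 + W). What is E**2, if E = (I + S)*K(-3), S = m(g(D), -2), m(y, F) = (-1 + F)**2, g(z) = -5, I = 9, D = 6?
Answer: 1679616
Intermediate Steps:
K(W) = 4*W*(-3 + W) (K(W) = 4*(W*(-3 + W)) = 4*W*(-3 + W))
S = 9 (S = (-1 - 2)**2 = (-3)**2 = 9)
E = 1296 (E = (9 + 9)*(4*(-3)*(-3 - 3)) = 18*(4*(-3)*(-6)) = 18*72 = 1296)
E**2 = 1296**2 = 1679616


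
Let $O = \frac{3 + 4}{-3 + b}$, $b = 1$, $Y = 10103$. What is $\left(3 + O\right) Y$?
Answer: $- \frac{10103}{2} \approx -5051.5$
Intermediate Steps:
$O = - \frac{7}{2}$ ($O = \frac{3 + 4}{-3 + 1} = \frac{7}{-2} = 7 \left(- \frac{1}{2}\right) = - \frac{7}{2} \approx -3.5$)
$\left(3 + O\right) Y = \left(3 - \frac{7}{2}\right) 10103 = \left(- \frac{1}{2}\right) 10103 = - \frac{10103}{2}$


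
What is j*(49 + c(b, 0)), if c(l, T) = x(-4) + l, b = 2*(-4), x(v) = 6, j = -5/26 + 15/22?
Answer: 3290/143 ≈ 23.007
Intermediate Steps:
j = 70/143 (j = -5*1/26 + 15*(1/22) = -5/26 + 15/22 = 70/143 ≈ 0.48951)
b = -8
c(l, T) = 6 + l
j*(49 + c(b, 0)) = 70*(49 + (6 - 8))/143 = 70*(49 - 2)/143 = (70/143)*47 = 3290/143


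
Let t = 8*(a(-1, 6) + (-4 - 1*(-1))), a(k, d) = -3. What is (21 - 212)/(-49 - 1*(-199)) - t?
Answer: 7009/150 ≈ 46.727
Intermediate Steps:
t = -48 (t = 8*(-3 + (-4 - 1*(-1))) = 8*(-3 + (-4 + 1)) = 8*(-3 - 3) = 8*(-6) = -48)
(21 - 212)/(-49 - 1*(-199)) - t = (21 - 212)/(-49 - 1*(-199)) - 1*(-48) = -191/(-49 + 199) + 48 = -191/150 + 48 = 7009/150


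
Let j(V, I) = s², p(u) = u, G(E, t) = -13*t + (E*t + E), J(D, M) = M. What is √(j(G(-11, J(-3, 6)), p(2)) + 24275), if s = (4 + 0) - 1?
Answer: 2*√6071 ≈ 155.83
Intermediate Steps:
s = 3 (s = 4 - 1 = 3)
G(E, t) = E - 13*t + E*t (G(E, t) = -13*t + (E + E*t) = E - 13*t + E*t)
j(V, I) = 9 (j(V, I) = 3² = 9)
√(j(G(-11, J(-3, 6)), p(2)) + 24275) = √(9 + 24275) = √24284 = 2*√6071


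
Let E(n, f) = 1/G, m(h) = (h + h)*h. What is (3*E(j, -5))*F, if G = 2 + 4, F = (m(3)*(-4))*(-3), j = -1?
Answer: 108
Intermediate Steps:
m(h) = 2*h² (m(h) = (2*h)*h = 2*h²)
F = 216 (F = ((2*3²)*(-4))*(-3) = ((2*9)*(-4))*(-3) = (18*(-4))*(-3) = -72*(-3) = 216)
G = 6
E(n, f) = ⅙ (E(n, f) = 1/6 = ⅙)
(3*E(j, -5))*F = (3*(⅙))*216 = (½)*216 = 108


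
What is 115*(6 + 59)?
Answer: 7475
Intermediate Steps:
115*(6 + 59) = 115*65 = 7475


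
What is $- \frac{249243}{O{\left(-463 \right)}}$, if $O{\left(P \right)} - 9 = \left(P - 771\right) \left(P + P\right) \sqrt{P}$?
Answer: $- \frac{2243187}{604551473145409} + \frac{284805988212 i \sqrt{463}}{604551473145409} \approx -3.7105 \cdot 10^{-9} + 0.010137 i$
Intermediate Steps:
$O{\left(P \right)} = 9 + 2 P^{\frac{3}{2}} \left(-771 + P\right)$ ($O{\left(P \right)} = 9 + \left(P - 771\right) \left(P + P\right) \sqrt{P} = 9 + \left(-771 + P\right) 2 P \sqrt{P} = 9 + 2 P \left(-771 + P\right) \sqrt{P} = 9 + 2 P^{\frac{3}{2}} \left(-771 + P\right)$)
$- \frac{249243}{O{\left(-463 \right)}} = - \frac{249243}{9 - 1542 \left(-463\right)^{\frac{3}{2}} + 2 \left(-463\right)^{\frac{5}{2}}} = - \frac{249243}{9 - 1542 \left(- 463 i \sqrt{463}\right) + 2 \cdot 214369 i \sqrt{463}} = - \frac{249243}{9 + 713946 i \sqrt{463} + 428738 i \sqrt{463}} = - \frac{249243}{9 + 1142684 i \sqrt{463}}$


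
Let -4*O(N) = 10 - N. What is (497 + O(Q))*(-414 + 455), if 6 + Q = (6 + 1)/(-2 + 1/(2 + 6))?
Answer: 302621/15 ≈ 20175.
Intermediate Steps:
Q = -146/15 (Q = -6 + (6 + 1)/(-2 + 1/(2 + 6)) = -6 + 7/(-2 + 1/8) = -6 + 7/(-15/8) = -6 + 7*(-8/15) = -6 - 56/15 = -146/15 ≈ -9.7333)
O(N) = -5/2 + N/4 (O(N) = -(10 - N)/4 = -5/2 + N/4)
(497 + O(Q))*(-414 + 455) = (497 + (-5/2 + (1/4)*(-146/15)))*(-414 + 455) = (497 + (-5/2 - 73/30))*41 = (497 - 74/15)*41 = (7381/15)*41 = 302621/15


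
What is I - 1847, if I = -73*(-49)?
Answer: 1730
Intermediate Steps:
I = 3577
I - 1847 = 3577 - 1847 = 1730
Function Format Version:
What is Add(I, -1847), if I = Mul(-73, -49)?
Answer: 1730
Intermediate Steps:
I = 3577
Add(I, -1847) = Add(3577, -1847) = 1730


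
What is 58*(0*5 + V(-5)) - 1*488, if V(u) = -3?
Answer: -662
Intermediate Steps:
58*(0*5 + V(-5)) - 1*488 = 58*(0*5 - 3) - 1*488 = 58*(0 - 3) - 488 = 58*(-3) - 488 = -174 - 488 = -662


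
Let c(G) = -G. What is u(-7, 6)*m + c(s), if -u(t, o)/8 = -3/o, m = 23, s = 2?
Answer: 90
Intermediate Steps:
u(t, o) = 24/o (u(t, o) = -(-24)/o = 24/o)
u(-7, 6)*m + c(s) = (24/6)*23 - 1*2 = (24*(1/6))*23 - 2 = 4*23 - 2 = 92 - 2 = 90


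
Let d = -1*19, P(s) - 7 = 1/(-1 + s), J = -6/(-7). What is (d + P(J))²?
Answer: 361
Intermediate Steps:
J = 6/7 (J = -6*(-⅐) = 6/7 ≈ 0.85714)
P(s) = 7 + 1/(-1 + s)
d = -19
(d + P(J))² = (-19 + (-6 + 7*(6/7))/(-1 + 6/7))² = (-19 + (-6 + 6)/(-⅐))² = (-19 - 7*0)² = (-19 + 0)² = (-19)² = 361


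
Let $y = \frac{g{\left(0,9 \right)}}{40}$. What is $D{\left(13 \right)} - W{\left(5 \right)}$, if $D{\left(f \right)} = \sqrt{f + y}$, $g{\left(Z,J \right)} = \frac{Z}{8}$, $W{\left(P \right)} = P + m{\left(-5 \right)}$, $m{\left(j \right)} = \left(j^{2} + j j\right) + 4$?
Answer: $-59 + \sqrt{13} \approx -55.394$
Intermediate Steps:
$m{\left(j \right)} = 4 + 2 j^{2}$ ($m{\left(j \right)} = \left(j^{2} + j^{2}\right) + 4 = 2 j^{2} + 4 = 4 + 2 j^{2}$)
$W{\left(P \right)} = 54 + P$ ($W{\left(P \right)} = P + \left(4 + 2 \left(-5\right)^{2}\right) = P + \left(4 + 2 \cdot 25\right) = P + \left(4 + 50\right) = P + 54 = 54 + P$)
$g{\left(Z,J \right)} = \frac{Z}{8}$ ($g{\left(Z,J \right)} = Z \frac{1}{8} = \frac{Z}{8}$)
$y = 0$ ($y = \frac{\frac{1}{8} \cdot 0}{40} = 0 \cdot \frac{1}{40} = 0$)
$D{\left(f \right)} = \sqrt{f}$ ($D{\left(f \right)} = \sqrt{f + 0} = \sqrt{f}$)
$D{\left(13 \right)} - W{\left(5 \right)} = \sqrt{13} - \left(54 + 5\right) = \sqrt{13} - 59 = -59 + \sqrt{13}$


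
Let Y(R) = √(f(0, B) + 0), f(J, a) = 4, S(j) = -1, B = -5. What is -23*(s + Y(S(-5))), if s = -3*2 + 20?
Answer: -368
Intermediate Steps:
Y(R) = 2 (Y(R) = √(4 + 0) = √4 = 2)
s = 14 (s = -6 + 20 = 14)
-23*(s + Y(S(-5))) = -23*(14 + 2) = -23*16 = -368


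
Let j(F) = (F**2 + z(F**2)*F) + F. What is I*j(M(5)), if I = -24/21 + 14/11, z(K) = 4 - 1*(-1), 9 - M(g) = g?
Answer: 400/77 ≈ 5.1948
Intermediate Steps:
M(g) = 9 - g
z(K) = 5 (z(K) = 4 + 1 = 5)
j(F) = F**2 + 6*F (j(F) = (F**2 + 5*F) + F = F**2 + 6*F)
I = 10/77 (I = -24*1/21 + 14*(1/11) = -8/7 + 14/11 = 10/77 ≈ 0.12987)
I*j(M(5)) = 10*((9 - 1*5)*(6 + (9 - 1*5)))/77 = 10*((9 - 5)*(6 + (9 - 5)))/77 = 10*(4*(6 + 4))/77 = 10*(4*10)/77 = (10/77)*40 = 400/77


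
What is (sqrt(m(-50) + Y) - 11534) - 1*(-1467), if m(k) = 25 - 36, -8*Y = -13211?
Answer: -10067 + sqrt(26246)/4 ≈ -10027.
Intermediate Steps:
Y = 13211/8 (Y = -1/8*(-13211) = 13211/8 ≈ 1651.4)
m(k) = -11
(sqrt(m(-50) + Y) - 11534) - 1*(-1467) = (sqrt(-11 + 13211/8) - 11534) - 1*(-1467) = (sqrt(13123/8) - 11534) + 1467 = (sqrt(26246)/4 - 11534) + 1467 = (-11534 + sqrt(26246)/4) + 1467 = -10067 + sqrt(26246)/4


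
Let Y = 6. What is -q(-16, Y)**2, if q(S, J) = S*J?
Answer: -9216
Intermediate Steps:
q(S, J) = J*S
-q(-16, Y)**2 = -(6*(-16))**2 = -1*(-96)**2 = -1*9216 = -9216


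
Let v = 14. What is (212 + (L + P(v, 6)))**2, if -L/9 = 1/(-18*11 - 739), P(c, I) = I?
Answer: 41728275625/877969 ≈ 47528.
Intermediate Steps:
L = 9/937 (L = -9/(-18*11 - 739) = -9/(-198 - 739) = -9/(-937) = -9*(-1/937) = 9/937 ≈ 0.0096051)
(212 + (L + P(v, 6)))**2 = (212 + (9/937 + 6))**2 = (212 + 5631/937)**2 = (204275/937)**2 = 41728275625/877969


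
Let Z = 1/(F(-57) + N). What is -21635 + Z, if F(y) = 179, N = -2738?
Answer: -55363966/2559 ≈ -21635.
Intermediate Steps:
Z = -1/2559 (Z = 1/(179 - 2738) = 1/(-2559) = -1/2559 ≈ -0.00039078)
-21635 + Z = -21635 - 1/2559 = -55363966/2559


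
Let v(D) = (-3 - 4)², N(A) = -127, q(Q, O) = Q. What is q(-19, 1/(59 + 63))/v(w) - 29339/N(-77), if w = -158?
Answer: 1435198/6223 ≈ 230.63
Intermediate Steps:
v(D) = 49 (v(D) = (-7)² = 49)
q(-19, 1/(59 + 63))/v(w) - 29339/N(-77) = -19/49 - 29339/(-127) = -19*1/49 - 29339*(-1/127) = -19/49 + 29339/127 = 1435198/6223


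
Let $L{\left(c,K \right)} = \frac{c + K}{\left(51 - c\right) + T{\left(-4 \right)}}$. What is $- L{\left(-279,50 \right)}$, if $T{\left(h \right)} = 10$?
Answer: $\frac{229}{340} \approx 0.67353$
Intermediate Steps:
$L{\left(c,K \right)} = \frac{K + c}{61 - c}$ ($L{\left(c,K \right)} = \frac{c + K}{\left(51 - c\right) + 10} = \frac{K + c}{61 - c}$)
$- L{\left(-279,50 \right)} = - \frac{50 - 279}{61 - -279} = - \frac{-229}{61 + 279} = - \frac{-229}{340} = \left(-1\right) \left(- \frac{229}{340}\right) = \frac{229}{340}$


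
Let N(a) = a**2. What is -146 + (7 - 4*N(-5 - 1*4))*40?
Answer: -12826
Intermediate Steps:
-146 + (7 - 4*N(-5 - 1*4))*40 = -146 + (7 - 4*(-5 - 1*4)**2)*40 = -146 + (7 - 4*(-5 - 4)**2)*40 = -146 + (7 - 4*(-9)**2)*40 = -146 + (7 - 4*81)*40 = -146 + (7 - 324)*40 = -146 - 317*40 = -146 - 12680 = -12826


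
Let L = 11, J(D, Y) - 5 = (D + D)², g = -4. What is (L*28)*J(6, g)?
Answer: 45892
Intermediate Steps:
J(D, Y) = 5 + 4*D² (J(D, Y) = 5 + (D + D)² = 5 + (2*D)² = 5 + 4*D²)
(L*28)*J(6, g) = (11*28)*(5 + 4*6²) = 308*(5 + 4*36) = 308*(5 + 144) = 308*149 = 45892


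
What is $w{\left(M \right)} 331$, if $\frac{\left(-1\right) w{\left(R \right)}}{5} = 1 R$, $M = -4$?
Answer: $6620$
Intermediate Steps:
$w{\left(R \right)} = - 5 R$ ($w{\left(R \right)} = - 5 \cdot 1 R = - 5 R$)
$w{\left(M \right)} 331 = \left(-5\right) \left(-4\right) 331 = 20 \cdot 331 = 6620$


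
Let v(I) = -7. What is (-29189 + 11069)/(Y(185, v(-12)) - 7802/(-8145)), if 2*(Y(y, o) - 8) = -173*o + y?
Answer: -36896850/1439543 ≈ -25.631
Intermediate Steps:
Y(y, o) = 8 + y/2 - 173*o/2 (Y(y, o) = 8 + (-173*o + y)/2 = 8 + (y - 173*o)/2 = 8 + (y/2 - 173*o/2) = 8 + y/2 - 173*o/2)
(-29189 + 11069)/(Y(185, v(-12)) - 7802/(-8145)) = (-29189 + 11069)/((8 + (1/2)*185 - 173/2*(-7)) - 7802/(-8145)) = -18120/((8 + 185/2 + 1211/2) - 7802*(-1/8145)) = -18120/(706 + 7802/8145) = -18120/5758172/8145 = -18120*8145/5758172 = -36896850/1439543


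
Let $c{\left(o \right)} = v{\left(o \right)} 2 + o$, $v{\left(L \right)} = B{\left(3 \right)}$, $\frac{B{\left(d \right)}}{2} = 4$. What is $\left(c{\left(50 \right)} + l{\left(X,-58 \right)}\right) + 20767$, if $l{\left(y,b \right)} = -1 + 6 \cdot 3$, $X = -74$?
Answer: $20850$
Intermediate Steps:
$B{\left(d \right)} = 8$ ($B{\left(d \right)} = 2 \cdot 4 = 8$)
$v{\left(L \right)} = 8$
$c{\left(o \right)} = 16 + o$ ($c{\left(o \right)} = 8 \cdot 2 + o = 16 + o$)
$l{\left(y,b \right)} = 17$ ($l{\left(y,b \right)} = -1 + 18 = 17$)
$\left(c{\left(50 \right)} + l{\left(X,-58 \right)}\right) + 20767 = \left(\left(16 + 50\right) + 17\right) + 20767 = \left(66 + 17\right) + 20767 = 83 + 20767 = 20850$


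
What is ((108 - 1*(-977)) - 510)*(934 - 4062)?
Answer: -1798600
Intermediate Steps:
((108 - 1*(-977)) - 510)*(934 - 4062) = ((108 + 977) - 510)*(-3128) = (1085 - 510)*(-3128) = 575*(-3128) = -1798600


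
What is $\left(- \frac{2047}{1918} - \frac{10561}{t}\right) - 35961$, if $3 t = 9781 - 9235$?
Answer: $- \frac{449062521}{12467} \approx -36020.0$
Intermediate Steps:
$t = 182$ ($t = \frac{9781 - 9235}{3} = \frac{1}{3} \cdot 546 = 182$)
$\left(- \frac{2047}{1918} - \frac{10561}{t}\right) - 35961 = \left(- \frac{2047}{1918} - \frac{10561}{182}\right) - 35961 = - \frac{736734}{12467} - 35961 = - \frac{449062521}{12467}$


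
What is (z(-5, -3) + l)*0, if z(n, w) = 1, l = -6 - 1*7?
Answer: 0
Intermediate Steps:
l = -13 (l = -6 - 7 = -13)
(z(-5, -3) + l)*0 = (1 - 13)*0 = -12*0 = 0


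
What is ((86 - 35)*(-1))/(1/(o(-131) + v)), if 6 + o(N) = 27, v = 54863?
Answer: -2799084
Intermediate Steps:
o(N) = 21 (o(N) = -6 + 27 = 21)
((86 - 35)*(-1))/(1/(o(-131) + v)) = ((86 - 35)*(-1))/(1/(21 + 54863)) = (51*(-1))/(1/54884) = -51/1/54884 = -51*54884 = -2799084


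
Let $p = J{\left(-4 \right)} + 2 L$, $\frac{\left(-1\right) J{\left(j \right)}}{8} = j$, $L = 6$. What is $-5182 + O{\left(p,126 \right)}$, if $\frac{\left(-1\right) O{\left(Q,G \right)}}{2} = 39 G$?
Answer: $-15010$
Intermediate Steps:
$J{\left(j \right)} = - 8 j$
$p = 44$ ($p = \left(-8\right) \left(-4\right) + 2 \cdot 6 = 32 + 12 = 44$)
$O{\left(Q,G \right)} = - 78 G$ ($O{\left(Q,G \right)} = - 2 \cdot 39 G = - 78 G$)
$-5182 + O{\left(p,126 \right)} = -5182 - 9828 = -15010$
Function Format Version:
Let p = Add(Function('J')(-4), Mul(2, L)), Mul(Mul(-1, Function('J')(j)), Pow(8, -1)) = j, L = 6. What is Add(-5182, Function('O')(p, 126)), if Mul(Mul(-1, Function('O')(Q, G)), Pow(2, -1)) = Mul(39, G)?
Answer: -15010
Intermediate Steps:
Function('J')(j) = Mul(-8, j)
p = 44 (p = Add(Mul(-8, -4), Mul(2, 6)) = Add(32, 12) = 44)
Function('O')(Q, G) = Mul(-78, G) (Function('O')(Q, G) = Mul(-2, Mul(39, G)) = Mul(-78, G))
Add(-5182, Function('O')(p, 126)) = Add(-5182, Mul(-78, 126)) = Add(-5182, -9828) = -15010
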